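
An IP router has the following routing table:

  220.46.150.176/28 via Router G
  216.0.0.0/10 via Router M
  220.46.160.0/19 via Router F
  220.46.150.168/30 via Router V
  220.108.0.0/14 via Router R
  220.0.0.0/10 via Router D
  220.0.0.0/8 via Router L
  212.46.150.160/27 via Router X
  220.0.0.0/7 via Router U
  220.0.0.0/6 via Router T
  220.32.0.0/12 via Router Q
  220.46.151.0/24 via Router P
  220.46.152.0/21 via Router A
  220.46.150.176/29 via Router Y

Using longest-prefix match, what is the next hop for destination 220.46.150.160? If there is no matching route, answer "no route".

Routes whose prefix contains 220.46.150.160:
  220.0.0.0/6 (220.0.0.0 - 223.255.255.255) -> Router T
  220.0.0.0/7 (220.0.0.0 - 221.255.255.255) -> Router U
  220.0.0.0/8 (220.0.0.0 - 220.255.255.255) -> Router L
  220.0.0.0/10 (220.0.0.0 - 220.63.255.255) -> Router D
  220.32.0.0/12 (220.32.0.0 - 220.47.255.255) -> Router Q
More-specific entries that do NOT match:
  220.46.150.168/30 (220.46.150.168 - 220.46.150.171) does not contain 220.46.150.160
  220.46.150.176/29 (220.46.150.176 - 220.46.150.183) does not contain 220.46.150.160
  220.46.150.176/28 (220.46.150.176 - 220.46.150.191) does not contain 220.46.150.160
  212.46.150.160/27 (212.46.150.160 - 212.46.150.191) does not contain 220.46.150.160
  220.46.151.0/24 (220.46.151.0 - 220.46.151.255) does not contain 220.46.150.160
  220.46.152.0/21 (220.46.152.0 - 220.46.159.255) does not contain 220.46.150.160
  220.46.160.0/19 (220.46.160.0 - 220.46.191.255) does not contain 220.46.150.160
  220.108.0.0/14 (220.108.0.0 - 220.111.255.255) does not contain 220.46.150.160
Longest matching prefix is /12 -> next hop Router Q.

Router Q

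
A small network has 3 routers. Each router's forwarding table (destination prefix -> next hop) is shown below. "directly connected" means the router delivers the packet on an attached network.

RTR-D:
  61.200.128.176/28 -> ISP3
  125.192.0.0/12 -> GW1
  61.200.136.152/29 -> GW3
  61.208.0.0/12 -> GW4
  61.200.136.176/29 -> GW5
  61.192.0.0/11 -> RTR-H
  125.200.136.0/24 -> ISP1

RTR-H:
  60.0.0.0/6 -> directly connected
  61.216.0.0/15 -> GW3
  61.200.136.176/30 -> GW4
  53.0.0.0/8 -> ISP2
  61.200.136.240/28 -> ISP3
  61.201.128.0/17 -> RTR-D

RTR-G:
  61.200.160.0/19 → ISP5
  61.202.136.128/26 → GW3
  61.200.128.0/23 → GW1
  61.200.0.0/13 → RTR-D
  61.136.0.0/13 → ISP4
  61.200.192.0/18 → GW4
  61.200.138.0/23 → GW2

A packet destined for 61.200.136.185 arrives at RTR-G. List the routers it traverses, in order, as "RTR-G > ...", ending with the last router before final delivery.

RTR-G > RTR-D > RTR-H

At RTR-G: longest match for 61.200.136.185 is 61.200.0.0/13 -> RTR-D
At RTR-D: longest match for 61.200.136.185 is 61.192.0.0/11 -> RTR-H
At RTR-H: longest match for 61.200.136.185 is 60.0.0.0/6 -> directly connected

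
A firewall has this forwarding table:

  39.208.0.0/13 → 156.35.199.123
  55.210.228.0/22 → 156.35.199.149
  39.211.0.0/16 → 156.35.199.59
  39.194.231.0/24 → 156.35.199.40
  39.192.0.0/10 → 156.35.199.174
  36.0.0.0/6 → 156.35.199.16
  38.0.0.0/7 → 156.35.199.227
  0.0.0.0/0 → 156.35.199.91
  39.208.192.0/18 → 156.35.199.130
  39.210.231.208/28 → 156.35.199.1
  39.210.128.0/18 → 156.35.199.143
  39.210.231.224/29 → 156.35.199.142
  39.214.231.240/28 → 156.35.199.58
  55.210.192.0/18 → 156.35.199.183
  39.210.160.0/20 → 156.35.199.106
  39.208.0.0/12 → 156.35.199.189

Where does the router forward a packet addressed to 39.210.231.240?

Routes whose prefix contains 39.210.231.240:
  0.0.0.0/0 (default, matches everything) -> 156.35.199.91
  36.0.0.0/6 (36.0.0.0 - 39.255.255.255) -> 156.35.199.16
  38.0.0.0/7 (38.0.0.0 - 39.255.255.255) -> 156.35.199.227
  39.192.0.0/10 (39.192.0.0 - 39.255.255.255) -> 156.35.199.174
  39.208.0.0/12 (39.208.0.0 - 39.223.255.255) -> 156.35.199.189
  39.208.0.0/13 (39.208.0.0 - 39.215.255.255) -> 156.35.199.123
More-specific entries that do NOT match:
  39.210.231.224/29 (39.210.231.224 - 39.210.231.231) does not contain 39.210.231.240
  39.210.231.208/28 (39.210.231.208 - 39.210.231.223) does not contain 39.210.231.240
  39.214.231.240/28 (39.214.231.240 - 39.214.231.255) does not contain 39.210.231.240
  39.194.231.0/24 (39.194.231.0 - 39.194.231.255) does not contain 39.210.231.240
  55.210.228.0/22 (55.210.228.0 - 55.210.231.255) does not contain 39.210.231.240
  39.210.160.0/20 (39.210.160.0 - 39.210.175.255) does not contain 39.210.231.240
  39.208.192.0/18 (39.208.192.0 - 39.208.255.255) does not contain 39.210.231.240
  39.210.128.0/18 (39.210.128.0 - 39.210.191.255) does not contain 39.210.231.240
  55.210.192.0/18 (55.210.192.0 - 55.210.255.255) does not contain 39.210.231.240
  39.211.0.0/16 (39.211.0.0 - 39.211.255.255) does not contain 39.210.231.240
Longest matching prefix is /13 -> next hop 156.35.199.123.

156.35.199.123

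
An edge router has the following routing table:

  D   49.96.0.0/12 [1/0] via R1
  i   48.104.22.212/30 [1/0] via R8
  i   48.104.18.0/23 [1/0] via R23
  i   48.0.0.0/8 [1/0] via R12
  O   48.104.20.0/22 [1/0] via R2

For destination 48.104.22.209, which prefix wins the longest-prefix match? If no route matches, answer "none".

Entries matching 48.104.22.209:
  48.0.0.0/8 (48.0.0.0 - 48.255.255.255)
  48.104.20.0/22 (48.104.20.0 - 48.104.23.255)
Most specific is 48.104.20.0/22.

48.104.20.0/22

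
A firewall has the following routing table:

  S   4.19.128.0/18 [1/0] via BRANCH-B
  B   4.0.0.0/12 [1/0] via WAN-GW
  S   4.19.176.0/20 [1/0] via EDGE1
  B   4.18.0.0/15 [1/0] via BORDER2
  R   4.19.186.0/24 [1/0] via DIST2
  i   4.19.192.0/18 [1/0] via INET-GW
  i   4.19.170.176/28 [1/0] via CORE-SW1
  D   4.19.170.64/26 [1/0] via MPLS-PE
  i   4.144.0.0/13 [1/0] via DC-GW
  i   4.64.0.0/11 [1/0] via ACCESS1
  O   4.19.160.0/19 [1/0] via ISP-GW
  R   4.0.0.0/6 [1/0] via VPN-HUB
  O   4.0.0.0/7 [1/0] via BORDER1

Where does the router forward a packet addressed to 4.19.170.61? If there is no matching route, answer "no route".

Routes whose prefix contains 4.19.170.61:
  4.0.0.0/6 (4.0.0.0 - 7.255.255.255) -> VPN-HUB
  4.0.0.0/7 (4.0.0.0 - 5.255.255.255) -> BORDER1
  4.18.0.0/15 (4.18.0.0 - 4.19.255.255) -> BORDER2
  4.19.128.0/18 (4.19.128.0 - 4.19.191.255) -> BRANCH-B
  4.19.160.0/19 (4.19.160.0 - 4.19.191.255) -> ISP-GW
More-specific entries that do NOT match:
  4.19.170.176/28 (4.19.170.176 - 4.19.170.191) does not contain 4.19.170.61
  4.19.170.64/26 (4.19.170.64 - 4.19.170.127) does not contain 4.19.170.61
  4.19.186.0/24 (4.19.186.0 - 4.19.186.255) does not contain 4.19.170.61
  4.19.176.0/20 (4.19.176.0 - 4.19.191.255) does not contain 4.19.170.61
Longest matching prefix is /19 -> next hop ISP-GW.

ISP-GW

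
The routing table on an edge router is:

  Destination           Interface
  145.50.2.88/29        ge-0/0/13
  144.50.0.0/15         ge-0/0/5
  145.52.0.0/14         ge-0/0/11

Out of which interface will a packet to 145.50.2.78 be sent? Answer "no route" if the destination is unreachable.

no route

No entry's prefix contains 145.50.2.78; there is no default route.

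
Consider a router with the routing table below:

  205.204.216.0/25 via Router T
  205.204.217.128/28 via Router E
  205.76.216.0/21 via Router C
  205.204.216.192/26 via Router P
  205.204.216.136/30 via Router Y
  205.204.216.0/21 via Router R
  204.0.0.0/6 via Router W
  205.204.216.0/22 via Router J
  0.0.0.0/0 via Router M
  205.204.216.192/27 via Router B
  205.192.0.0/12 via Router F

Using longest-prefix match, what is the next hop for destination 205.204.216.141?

Routes whose prefix contains 205.204.216.141:
  0.0.0.0/0 (default, matches everything) -> Router M
  204.0.0.0/6 (204.0.0.0 - 207.255.255.255) -> Router W
  205.192.0.0/12 (205.192.0.0 - 205.207.255.255) -> Router F
  205.204.216.0/21 (205.204.216.0 - 205.204.223.255) -> Router R
  205.204.216.0/22 (205.204.216.0 - 205.204.219.255) -> Router J
More-specific entries that do NOT match:
  205.204.216.136/30 (205.204.216.136 - 205.204.216.139) does not contain 205.204.216.141
  205.204.217.128/28 (205.204.217.128 - 205.204.217.143) does not contain 205.204.216.141
  205.204.216.192/27 (205.204.216.192 - 205.204.216.223) does not contain 205.204.216.141
  205.204.216.192/26 (205.204.216.192 - 205.204.216.255) does not contain 205.204.216.141
  205.204.216.0/25 (205.204.216.0 - 205.204.216.127) does not contain 205.204.216.141
Longest matching prefix is /22 -> next hop Router J.

Router J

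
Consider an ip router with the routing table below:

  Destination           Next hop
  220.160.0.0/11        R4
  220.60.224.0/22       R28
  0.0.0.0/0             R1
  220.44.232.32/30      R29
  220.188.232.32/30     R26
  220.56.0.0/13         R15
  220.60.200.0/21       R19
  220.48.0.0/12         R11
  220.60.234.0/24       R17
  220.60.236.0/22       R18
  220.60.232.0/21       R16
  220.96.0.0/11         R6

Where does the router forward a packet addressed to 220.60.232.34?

Routes whose prefix contains 220.60.232.34:
  0.0.0.0/0 (default, matches everything) -> R1
  220.48.0.0/12 (220.48.0.0 - 220.63.255.255) -> R11
  220.56.0.0/13 (220.56.0.0 - 220.63.255.255) -> R15
  220.60.232.0/21 (220.60.232.0 - 220.60.239.255) -> R16
More-specific entries that do NOT match:
  220.44.232.32/30 (220.44.232.32 - 220.44.232.35) does not contain 220.60.232.34
  220.188.232.32/30 (220.188.232.32 - 220.188.232.35) does not contain 220.60.232.34
  220.60.234.0/24 (220.60.234.0 - 220.60.234.255) does not contain 220.60.232.34
  220.60.224.0/22 (220.60.224.0 - 220.60.227.255) does not contain 220.60.232.34
  220.60.236.0/22 (220.60.236.0 - 220.60.239.255) does not contain 220.60.232.34
Longest matching prefix is /21 -> next hop R16.

R16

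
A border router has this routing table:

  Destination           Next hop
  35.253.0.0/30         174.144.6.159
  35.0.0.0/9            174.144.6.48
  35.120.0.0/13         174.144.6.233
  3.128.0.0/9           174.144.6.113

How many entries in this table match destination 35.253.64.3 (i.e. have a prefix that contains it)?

No listed prefix contains 35.253.64.3.
Total matching entries: 0.

0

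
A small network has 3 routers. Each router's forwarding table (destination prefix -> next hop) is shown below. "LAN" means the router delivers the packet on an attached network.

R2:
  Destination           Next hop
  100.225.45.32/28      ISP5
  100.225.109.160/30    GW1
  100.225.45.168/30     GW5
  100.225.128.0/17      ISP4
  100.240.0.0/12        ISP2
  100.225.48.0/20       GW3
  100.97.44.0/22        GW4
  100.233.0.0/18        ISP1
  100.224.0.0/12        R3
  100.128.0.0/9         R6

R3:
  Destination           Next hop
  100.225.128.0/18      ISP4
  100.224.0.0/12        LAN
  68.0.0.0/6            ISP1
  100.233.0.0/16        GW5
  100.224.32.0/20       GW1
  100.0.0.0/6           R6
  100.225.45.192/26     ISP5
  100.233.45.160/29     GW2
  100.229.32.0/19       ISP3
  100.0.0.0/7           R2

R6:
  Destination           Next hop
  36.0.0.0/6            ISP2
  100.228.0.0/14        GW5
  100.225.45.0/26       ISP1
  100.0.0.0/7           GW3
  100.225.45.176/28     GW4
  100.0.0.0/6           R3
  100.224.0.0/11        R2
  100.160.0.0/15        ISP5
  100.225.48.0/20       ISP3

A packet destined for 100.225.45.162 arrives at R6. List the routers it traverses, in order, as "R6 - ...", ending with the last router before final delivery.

R6 - R2 - R3

At R6: longest match for 100.225.45.162 is 100.224.0.0/11 -> R2
At R2: longest match for 100.225.45.162 is 100.224.0.0/12 -> R3
At R3: longest match for 100.225.45.162 is 100.224.0.0/12 -> LAN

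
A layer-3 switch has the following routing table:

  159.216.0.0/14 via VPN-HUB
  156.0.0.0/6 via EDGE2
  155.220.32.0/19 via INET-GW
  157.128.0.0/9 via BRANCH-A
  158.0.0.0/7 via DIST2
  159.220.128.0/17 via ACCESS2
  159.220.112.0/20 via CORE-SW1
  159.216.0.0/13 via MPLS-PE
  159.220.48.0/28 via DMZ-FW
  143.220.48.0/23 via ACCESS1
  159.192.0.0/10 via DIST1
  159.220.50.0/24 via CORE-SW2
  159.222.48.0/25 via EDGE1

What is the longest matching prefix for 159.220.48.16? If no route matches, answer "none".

Entries matching 159.220.48.16:
  156.0.0.0/6 (156.0.0.0 - 159.255.255.255)
  158.0.0.0/7 (158.0.0.0 - 159.255.255.255)
  159.192.0.0/10 (159.192.0.0 - 159.255.255.255)
  159.216.0.0/13 (159.216.0.0 - 159.223.255.255)
Most specific is 159.216.0.0/13.

159.216.0.0/13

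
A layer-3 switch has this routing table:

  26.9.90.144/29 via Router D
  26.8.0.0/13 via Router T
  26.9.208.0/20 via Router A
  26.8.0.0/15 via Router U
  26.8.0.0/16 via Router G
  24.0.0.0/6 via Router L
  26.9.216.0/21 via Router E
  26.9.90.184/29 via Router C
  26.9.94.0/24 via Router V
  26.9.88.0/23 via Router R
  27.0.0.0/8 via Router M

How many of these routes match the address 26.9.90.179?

Prefixes containing 26.9.90.179:
  24.0.0.0/6 (24.0.0.0 - 27.255.255.255)
  26.8.0.0/13 (26.8.0.0 - 26.15.255.255)
  26.8.0.0/15 (26.8.0.0 - 26.9.255.255)
Total matching entries: 3.

3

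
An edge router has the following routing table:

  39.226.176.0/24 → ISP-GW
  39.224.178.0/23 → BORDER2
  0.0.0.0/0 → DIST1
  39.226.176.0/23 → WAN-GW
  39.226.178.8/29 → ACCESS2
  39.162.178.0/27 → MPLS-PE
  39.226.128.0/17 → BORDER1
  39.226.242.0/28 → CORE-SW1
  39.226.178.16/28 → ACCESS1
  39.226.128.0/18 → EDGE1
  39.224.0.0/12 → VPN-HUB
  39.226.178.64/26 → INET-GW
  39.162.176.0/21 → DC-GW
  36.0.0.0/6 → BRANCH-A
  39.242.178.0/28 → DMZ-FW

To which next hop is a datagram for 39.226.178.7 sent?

EDGE1

Routes whose prefix contains 39.226.178.7:
  0.0.0.0/0 (default, matches everything) -> DIST1
  36.0.0.0/6 (36.0.0.0 - 39.255.255.255) -> BRANCH-A
  39.224.0.0/12 (39.224.0.0 - 39.239.255.255) -> VPN-HUB
  39.226.128.0/17 (39.226.128.0 - 39.226.255.255) -> BORDER1
  39.226.128.0/18 (39.226.128.0 - 39.226.191.255) -> EDGE1
More-specific entries that do NOT match:
  39.226.178.8/29 (39.226.178.8 - 39.226.178.15) does not contain 39.226.178.7
  39.226.242.0/28 (39.226.242.0 - 39.226.242.15) does not contain 39.226.178.7
  39.226.178.16/28 (39.226.178.16 - 39.226.178.31) does not contain 39.226.178.7
  39.242.178.0/28 (39.242.178.0 - 39.242.178.15) does not contain 39.226.178.7
  39.162.178.0/27 (39.162.178.0 - 39.162.178.31) does not contain 39.226.178.7
  39.226.178.64/26 (39.226.178.64 - 39.226.178.127) does not contain 39.226.178.7
  39.226.176.0/24 (39.226.176.0 - 39.226.176.255) does not contain 39.226.178.7
  39.224.178.0/23 (39.224.178.0 - 39.224.179.255) does not contain 39.226.178.7
  39.226.176.0/23 (39.226.176.0 - 39.226.177.255) does not contain 39.226.178.7
  39.162.176.0/21 (39.162.176.0 - 39.162.183.255) does not contain 39.226.178.7
Longest matching prefix is /18 -> next hop EDGE1.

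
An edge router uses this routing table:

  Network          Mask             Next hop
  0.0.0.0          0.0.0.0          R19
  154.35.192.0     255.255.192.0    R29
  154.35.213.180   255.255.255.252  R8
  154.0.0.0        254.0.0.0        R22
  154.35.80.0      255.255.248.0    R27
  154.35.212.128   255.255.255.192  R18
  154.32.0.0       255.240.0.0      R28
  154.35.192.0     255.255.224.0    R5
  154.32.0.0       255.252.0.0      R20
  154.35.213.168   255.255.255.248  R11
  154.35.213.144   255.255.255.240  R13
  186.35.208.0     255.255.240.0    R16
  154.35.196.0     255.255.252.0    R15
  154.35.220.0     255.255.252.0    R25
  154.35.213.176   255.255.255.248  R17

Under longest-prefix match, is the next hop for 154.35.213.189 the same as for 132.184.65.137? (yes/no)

154.35.213.189: longest match 154.35.192.0/19 -> R5
132.184.65.137: longest match 0.0.0.0/0 -> R19

no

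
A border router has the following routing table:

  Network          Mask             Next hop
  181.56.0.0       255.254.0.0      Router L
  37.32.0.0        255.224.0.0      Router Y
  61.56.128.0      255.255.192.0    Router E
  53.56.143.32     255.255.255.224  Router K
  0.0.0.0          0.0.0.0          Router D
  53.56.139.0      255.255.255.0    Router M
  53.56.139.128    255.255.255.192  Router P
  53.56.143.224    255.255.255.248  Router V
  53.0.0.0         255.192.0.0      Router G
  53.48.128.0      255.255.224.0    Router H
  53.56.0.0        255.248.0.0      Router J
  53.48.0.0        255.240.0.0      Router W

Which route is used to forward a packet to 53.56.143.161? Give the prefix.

53.56.0.0/13

Entries matching 53.56.143.161:
  0.0.0.0/0 (default, matches everything)
  53.0.0.0/10 (53.0.0.0 - 53.63.255.255)
  53.48.0.0/12 (53.48.0.0 - 53.63.255.255)
  53.56.0.0/13 (53.56.0.0 - 53.63.255.255)
Most specific is 53.56.0.0/13.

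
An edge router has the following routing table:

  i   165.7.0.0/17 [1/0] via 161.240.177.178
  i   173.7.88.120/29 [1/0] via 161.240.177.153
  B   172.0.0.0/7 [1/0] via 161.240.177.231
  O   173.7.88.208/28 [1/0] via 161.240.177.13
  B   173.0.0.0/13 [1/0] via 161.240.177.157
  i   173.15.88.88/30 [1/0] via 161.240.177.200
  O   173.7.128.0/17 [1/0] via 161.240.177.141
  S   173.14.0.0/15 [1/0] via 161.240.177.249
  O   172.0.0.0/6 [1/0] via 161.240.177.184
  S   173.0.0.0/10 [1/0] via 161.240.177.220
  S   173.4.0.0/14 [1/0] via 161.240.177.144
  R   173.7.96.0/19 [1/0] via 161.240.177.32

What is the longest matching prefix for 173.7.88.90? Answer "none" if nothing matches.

Entries matching 173.7.88.90:
  172.0.0.0/6 (172.0.0.0 - 175.255.255.255)
  172.0.0.0/7 (172.0.0.0 - 173.255.255.255)
  173.0.0.0/10 (173.0.0.0 - 173.63.255.255)
  173.0.0.0/13 (173.0.0.0 - 173.7.255.255)
  173.4.0.0/14 (173.4.0.0 - 173.7.255.255)
Most specific is 173.4.0.0/14.

173.4.0.0/14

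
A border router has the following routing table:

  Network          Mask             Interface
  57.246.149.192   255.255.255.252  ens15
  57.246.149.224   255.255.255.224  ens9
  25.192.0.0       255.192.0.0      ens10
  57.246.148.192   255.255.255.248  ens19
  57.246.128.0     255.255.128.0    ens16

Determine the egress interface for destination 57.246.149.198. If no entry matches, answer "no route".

Routes whose prefix contains 57.246.149.198:
  57.246.128.0/17 (57.246.128.0 - 57.246.255.255) -> ens16
More-specific entries that do NOT match:
  57.246.149.192/30 (57.246.149.192 - 57.246.149.195) does not contain 57.246.149.198
  57.246.148.192/29 (57.246.148.192 - 57.246.148.199) does not contain 57.246.149.198
  57.246.149.224/27 (57.246.149.224 - 57.246.149.255) does not contain 57.246.149.198
Longest matching prefix is /17 -> interface ens16.

ens16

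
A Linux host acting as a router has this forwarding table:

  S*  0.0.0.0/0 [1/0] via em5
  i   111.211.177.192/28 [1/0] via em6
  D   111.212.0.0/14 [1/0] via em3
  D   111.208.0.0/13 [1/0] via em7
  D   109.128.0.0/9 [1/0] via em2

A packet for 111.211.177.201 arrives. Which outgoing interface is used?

em6

Routes whose prefix contains 111.211.177.201:
  0.0.0.0/0 (default, matches everything) -> em5
  111.208.0.0/13 (111.208.0.0 - 111.215.255.255) -> em7
  111.211.177.192/28 (111.211.177.192 - 111.211.177.207) -> em6
Longest matching prefix is /28 -> interface em6.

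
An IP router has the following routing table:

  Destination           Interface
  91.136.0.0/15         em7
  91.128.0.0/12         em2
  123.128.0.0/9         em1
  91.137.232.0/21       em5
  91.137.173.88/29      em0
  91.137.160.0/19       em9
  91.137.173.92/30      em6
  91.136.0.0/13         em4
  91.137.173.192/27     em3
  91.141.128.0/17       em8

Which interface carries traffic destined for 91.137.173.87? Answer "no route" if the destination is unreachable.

Routes whose prefix contains 91.137.173.87:
  91.128.0.0/12 (91.128.0.0 - 91.143.255.255) -> em2
  91.136.0.0/13 (91.136.0.0 - 91.143.255.255) -> em4
  91.136.0.0/15 (91.136.0.0 - 91.137.255.255) -> em7
  91.137.160.0/19 (91.137.160.0 - 91.137.191.255) -> em9
More-specific entries that do NOT match:
  91.137.173.92/30 (91.137.173.92 - 91.137.173.95) does not contain 91.137.173.87
  91.137.173.88/29 (91.137.173.88 - 91.137.173.95) does not contain 91.137.173.87
  91.137.173.192/27 (91.137.173.192 - 91.137.173.223) does not contain 91.137.173.87
  91.137.232.0/21 (91.137.232.0 - 91.137.239.255) does not contain 91.137.173.87
Longest matching prefix is /19 -> interface em9.

em9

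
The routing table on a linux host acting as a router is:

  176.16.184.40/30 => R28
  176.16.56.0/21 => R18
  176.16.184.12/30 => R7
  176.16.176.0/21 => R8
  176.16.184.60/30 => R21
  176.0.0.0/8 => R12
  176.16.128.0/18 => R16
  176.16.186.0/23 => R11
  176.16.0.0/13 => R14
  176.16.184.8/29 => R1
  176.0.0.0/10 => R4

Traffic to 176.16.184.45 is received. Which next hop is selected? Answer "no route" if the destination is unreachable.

Routes whose prefix contains 176.16.184.45:
  176.0.0.0/8 (176.0.0.0 - 176.255.255.255) -> R12
  176.0.0.0/10 (176.0.0.0 - 176.63.255.255) -> R4
  176.16.0.0/13 (176.16.0.0 - 176.23.255.255) -> R14
  176.16.128.0/18 (176.16.128.0 - 176.16.191.255) -> R16
More-specific entries that do NOT match:
  176.16.184.40/30 (176.16.184.40 - 176.16.184.43) does not contain 176.16.184.45
  176.16.184.12/30 (176.16.184.12 - 176.16.184.15) does not contain 176.16.184.45
  176.16.184.60/30 (176.16.184.60 - 176.16.184.63) does not contain 176.16.184.45
  176.16.184.8/29 (176.16.184.8 - 176.16.184.15) does not contain 176.16.184.45
  176.16.186.0/23 (176.16.186.0 - 176.16.187.255) does not contain 176.16.184.45
  176.16.56.0/21 (176.16.56.0 - 176.16.63.255) does not contain 176.16.184.45
  176.16.176.0/21 (176.16.176.0 - 176.16.183.255) does not contain 176.16.184.45
Longest matching prefix is /18 -> next hop R16.

R16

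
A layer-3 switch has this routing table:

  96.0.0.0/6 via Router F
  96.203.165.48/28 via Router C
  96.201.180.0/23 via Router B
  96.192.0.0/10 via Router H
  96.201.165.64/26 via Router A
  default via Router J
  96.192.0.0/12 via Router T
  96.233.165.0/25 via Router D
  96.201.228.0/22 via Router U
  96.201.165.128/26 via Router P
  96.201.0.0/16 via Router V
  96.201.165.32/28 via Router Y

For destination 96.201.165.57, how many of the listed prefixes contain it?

5

Prefixes containing 96.201.165.57:
  0.0.0.0/0 (default, matches everything)
  96.0.0.0/6 (96.0.0.0 - 99.255.255.255)
  96.192.0.0/10 (96.192.0.0 - 96.255.255.255)
  96.192.0.0/12 (96.192.0.0 - 96.207.255.255)
  96.201.0.0/16 (96.201.0.0 - 96.201.255.255)
Total matching entries: 5.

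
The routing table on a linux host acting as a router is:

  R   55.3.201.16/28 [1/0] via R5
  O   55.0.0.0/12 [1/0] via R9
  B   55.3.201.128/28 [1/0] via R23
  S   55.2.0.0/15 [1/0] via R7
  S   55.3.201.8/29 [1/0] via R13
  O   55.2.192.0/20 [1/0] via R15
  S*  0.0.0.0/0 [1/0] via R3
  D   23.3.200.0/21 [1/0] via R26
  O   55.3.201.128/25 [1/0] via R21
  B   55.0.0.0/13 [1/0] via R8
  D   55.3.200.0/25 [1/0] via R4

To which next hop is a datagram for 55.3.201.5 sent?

Routes whose prefix contains 55.3.201.5:
  0.0.0.0/0 (default, matches everything) -> R3
  55.0.0.0/12 (55.0.0.0 - 55.15.255.255) -> R9
  55.0.0.0/13 (55.0.0.0 - 55.7.255.255) -> R8
  55.2.0.0/15 (55.2.0.0 - 55.3.255.255) -> R7
More-specific entries that do NOT match:
  55.3.201.8/29 (55.3.201.8 - 55.3.201.15) does not contain 55.3.201.5
  55.3.201.16/28 (55.3.201.16 - 55.3.201.31) does not contain 55.3.201.5
  55.3.201.128/28 (55.3.201.128 - 55.3.201.143) does not contain 55.3.201.5
  55.3.201.128/25 (55.3.201.128 - 55.3.201.255) does not contain 55.3.201.5
  55.3.200.0/25 (55.3.200.0 - 55.3.200.127) does not contain 55.3.201.5
  23.3.200.0/21 (23.3.200.0 - 23.3.207.255) does not contain 55.3.201.5
  55.2.192.0/20 (55.2.192.0 - 55.2.207.255) does not contain 55.3.201.5
Longest matching prefix is /15 -> next hop R7.

R7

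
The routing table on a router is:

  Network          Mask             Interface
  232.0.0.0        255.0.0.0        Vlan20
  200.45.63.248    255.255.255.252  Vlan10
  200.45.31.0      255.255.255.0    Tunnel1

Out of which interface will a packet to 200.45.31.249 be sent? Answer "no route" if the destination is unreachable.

Routes whose prefix contains 200.45.31.249:
  200.45.31.0/24 (200.45.31.0 - 200.45.31.255) -> Tunnel1
More-specific entries that do NOT match:
  200.45.63.248/30 (200.45.63.248 - 200.45.63.251) does not contain 200.45.31.249
Longest matching prefix is /24 -> interface Tunnel1.

Tunnel1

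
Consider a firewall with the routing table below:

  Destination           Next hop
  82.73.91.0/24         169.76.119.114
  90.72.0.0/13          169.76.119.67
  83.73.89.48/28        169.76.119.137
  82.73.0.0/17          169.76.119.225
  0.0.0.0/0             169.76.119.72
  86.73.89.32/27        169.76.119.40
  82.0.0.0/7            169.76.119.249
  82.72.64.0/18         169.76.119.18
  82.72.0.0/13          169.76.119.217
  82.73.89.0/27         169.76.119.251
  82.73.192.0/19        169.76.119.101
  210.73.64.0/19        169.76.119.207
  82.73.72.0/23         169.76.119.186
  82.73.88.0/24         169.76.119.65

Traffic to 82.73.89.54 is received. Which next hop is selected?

Routes whose prefix contains 82.73.89.54:
  0.0.0.0/0 (default, matches everything) -> 169.76.119.72
  82.0.0.0/7 (82.0.0.0 - 83.255.255.255) -> 169.76.119.249
  82.72.0.0/13 (82.72.0.0 - 82.79.255.255) -> 169.76.119.217
  82.73.0.0/17 (82.73.0.0 - 82.73.127.255) -> 169.76.119.225
More-specific entries that do NOT match:
  83.73.89.48/28 (83.73.89.48 - 83.73.89.63) does not contain 82.73.89.54
  86.73.89.32/27 (86.73.89.32 - 86.73.89.63) does not contain 82.73.89.54
  82.73.89.0/27 (82.73.89.0 - 82.73.89.31) does not contain 82.73.89.54
  82.73.91.0/24 (82.73.91.0 - 82.73.91.255) does not contain 82.73.89.54
  82.73.88.0/24 (82.73.88.0 - 82.73.88.255) does not contain 82.73.89.54
  82.73.72.0/23 (82.73.72.0 - 82.73.73.255) does not contain 82.73.89.54
  82.73.192.0/19 (82.73.192.0 - 82.73.223.255) does not contain 82.73.89.54
  210.73.64.0/19 (210.73.64.0 - 210.73.95.255) does not contain 82.73.89.54
  82.72.64.0/18 (82.72.64.0 - 82.72.127.255) does not contain 82.73.89.54
Longest matching prefix is /17 -> next hop 169.76.119.225.

169.76.119.225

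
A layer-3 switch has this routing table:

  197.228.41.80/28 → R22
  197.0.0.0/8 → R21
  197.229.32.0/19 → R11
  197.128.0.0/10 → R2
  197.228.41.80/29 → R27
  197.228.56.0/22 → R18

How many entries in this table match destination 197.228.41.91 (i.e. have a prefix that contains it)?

2

Prefixes containing 197.228.41.91:
  197.0.0.0/8 (197.0.0.0 - 197.255.255.255)
  197.228.41.80/28 (197.228.41.80 - 197.228.41.95)
Total matching entries: 2.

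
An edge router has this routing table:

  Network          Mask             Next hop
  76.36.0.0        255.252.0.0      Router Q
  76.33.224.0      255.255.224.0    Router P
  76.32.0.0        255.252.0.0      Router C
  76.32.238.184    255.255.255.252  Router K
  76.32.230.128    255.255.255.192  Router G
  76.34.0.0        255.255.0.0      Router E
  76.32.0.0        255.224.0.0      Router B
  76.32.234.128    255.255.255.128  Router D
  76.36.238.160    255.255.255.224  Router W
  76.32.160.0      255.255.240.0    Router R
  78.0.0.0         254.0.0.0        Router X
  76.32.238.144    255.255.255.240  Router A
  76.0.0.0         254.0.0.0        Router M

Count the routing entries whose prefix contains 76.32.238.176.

Prefixes containing 76.32.238.176:
  76.0.0.0/7 (76.0.0.0 - 77.255.255.255)
  76.32.0.0/11 (76.32.0.0 - 76.63.255.255)
  76.32.0.0/14 (76.32.0.0 - 76.35.255.255)
Total matching entries: 3.

3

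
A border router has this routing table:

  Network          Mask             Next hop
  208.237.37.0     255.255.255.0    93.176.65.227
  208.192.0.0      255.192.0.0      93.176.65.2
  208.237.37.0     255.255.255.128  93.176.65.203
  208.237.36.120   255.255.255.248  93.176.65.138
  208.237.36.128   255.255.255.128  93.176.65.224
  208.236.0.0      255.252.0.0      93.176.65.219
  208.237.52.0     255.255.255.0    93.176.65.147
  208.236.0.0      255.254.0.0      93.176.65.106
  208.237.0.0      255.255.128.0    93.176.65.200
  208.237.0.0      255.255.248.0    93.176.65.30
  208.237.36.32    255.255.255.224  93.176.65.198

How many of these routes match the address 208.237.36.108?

Prefixes containing 208.237.36.108:
  208.192.0.0/10 (208.192.0.0 - 208.255.255.255)
  208.236.0.0/14 (208.236.0.0 - 208.239.255.255)
  208.236.0.0/15 (208.236.0.0 - 208.237.255.255)
  208.237.0.0/17 (208.237.0.0 - 208.237.127.255)
Total matching entries: 4.

4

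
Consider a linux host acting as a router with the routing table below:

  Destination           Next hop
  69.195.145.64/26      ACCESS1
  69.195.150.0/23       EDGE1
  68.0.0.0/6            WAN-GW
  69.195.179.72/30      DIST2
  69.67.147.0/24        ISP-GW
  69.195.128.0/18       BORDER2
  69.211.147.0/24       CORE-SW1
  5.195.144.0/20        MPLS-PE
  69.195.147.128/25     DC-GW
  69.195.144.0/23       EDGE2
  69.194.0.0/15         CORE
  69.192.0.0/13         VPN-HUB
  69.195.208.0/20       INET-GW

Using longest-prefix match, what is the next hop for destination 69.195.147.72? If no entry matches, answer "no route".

Routes whose prefix contains 69.195.147.72:
  68.0.0.0/6 (68.0.0.0 - 71.255.255.255) -> WAN-GW
  69.192.0.0/13 (69.192.0.0 - 69.199.255.255) -> VPN-HUB
  69.194.0.0/15 (69.194.0.0 - 69.195.255.255) -> CORE
  69.195.128.0/18 (69.195.128.0 - 69.195.191.255) -> BORDER2
More-specific entries that do NOT match:
  69.195.179.72/30 (69.195.179.72 - 69.195.179.75) does not contain 69.195.147.72
  69.195.145.64/26 (69.195.145.64 - 69.195.145.127) does not contain 69.195.147.72
  69.195.147.128/25 (69.195.147.128 - 69.195.147.255) does not contain 69.195.147.72
  69.67.147.0/24 (69.67.147.0 - 69.67.147.255) does not contain 69.195.147.72
  69.211.147.0/24 (69.211.147.0 - 69.211.147.255) does not contain 69.195.147.72
  69.195.150.0/23 (69.195.150.0 - 69.195.151.255) does not contain 69.195.147.72
  69.195.144.0/23 (69.195.144.0 - 69.195.145.255) does not contain 69.195.147.72
  5.195.144.0/20 (5.195.144.0 - 5.195.159.255) does not contain 69.195.147.72
  69.195.208.0/20 (69.195.208.0 - 69.195.223.255) does not contain 69.195.147.72
Longest matching prefix is /18 -> next hop BORDER2.

BORDER2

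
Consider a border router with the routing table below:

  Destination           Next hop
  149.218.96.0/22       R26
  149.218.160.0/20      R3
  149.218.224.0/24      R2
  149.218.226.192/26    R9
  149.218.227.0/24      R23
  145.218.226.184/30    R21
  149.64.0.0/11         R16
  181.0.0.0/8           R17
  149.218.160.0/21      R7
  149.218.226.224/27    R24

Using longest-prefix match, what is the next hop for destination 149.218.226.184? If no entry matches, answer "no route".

no route

No entry's prefix contains 149.218.226.184; there is no default route.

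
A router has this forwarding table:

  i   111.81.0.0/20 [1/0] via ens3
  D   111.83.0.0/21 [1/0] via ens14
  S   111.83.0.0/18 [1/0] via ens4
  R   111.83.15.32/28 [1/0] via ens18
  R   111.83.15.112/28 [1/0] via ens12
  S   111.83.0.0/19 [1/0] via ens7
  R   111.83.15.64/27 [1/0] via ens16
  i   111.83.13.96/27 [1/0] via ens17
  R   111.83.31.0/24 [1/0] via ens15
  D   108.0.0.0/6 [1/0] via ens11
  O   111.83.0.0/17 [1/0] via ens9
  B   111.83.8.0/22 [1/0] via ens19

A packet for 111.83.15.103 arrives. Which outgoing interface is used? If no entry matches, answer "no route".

Routes whose prefix contains 111.83.15.103:
  108.0.0.0/6 (108.0.0.0 - 111.255.255.255) -> ens11
  111.83.0.0/17 (111.83.0.0 - 111.83.127.255) -> ens9
  111.83.0.0/18 (111.83.0.0 - 111.83.63.255) -> ens4
  111.83.0.0/19 (111.83.0.0 - 111.83.31.255) -> ens7
More-specific entries that do NOT match:
  111.83.15.32/28 (111.83.15.32 - 111.83.15.47) does not contain 111.83.15.103
  111.83.15.112/28 (111.83.15.112 - 111.83.15.127) does not contain 111.83.15.103
  111.83.15.64/27 (111.83.15.64 - 111.83.15.95) does not contain 111.83.15.103
  111.83.13.96/27 (111.83.13.96 - 111.83.13.127) does not contain 111.83.15.103
  111.83.31.0/24 (111.83.31.0 - 111.83.31.255) does not contain 111.83.15.103
  111.83.8.0/22 (111.83.8.0 - 111.83.11.255) does not contain 111.83.15.103
  111.83.0.0/21 (111.83.0.0 - 111.83.7.255) does not contain 111.83.15.103
  111.81.0.0/20 (111.81.0.0 - 111.81.15.255) does not contain 111.83.15.103
Longest matching prefix is /19 -> interface ens7.

ens7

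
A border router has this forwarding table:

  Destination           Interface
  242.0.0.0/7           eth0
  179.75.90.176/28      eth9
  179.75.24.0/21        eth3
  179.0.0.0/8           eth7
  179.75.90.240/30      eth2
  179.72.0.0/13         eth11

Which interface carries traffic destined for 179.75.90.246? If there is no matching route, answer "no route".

Routes whose prefix contains 179.75.90.246:
  179.0.0.0/8 (179.0.0.0 - 179.255.255.255) -> eth7
  179.72.0.0/13 (179.72.0.0 - 179.79.255.255) -> eth11
More-specific entries that do NOT match:
  179.75.90.240/30 (179.75.90.240 - 179.75.90.243) does not contain 179.75.90.246
  179.75.90.176/28 (179.75.90.176 - 179.75.90.191) does not contain 179.75.90.246
  179.75.24.0/21 (179.75.24.0 - 179.75.31.255) does not contain 179.75.90.246
Longest matching prefix is /13 -> interface eth11.

eth11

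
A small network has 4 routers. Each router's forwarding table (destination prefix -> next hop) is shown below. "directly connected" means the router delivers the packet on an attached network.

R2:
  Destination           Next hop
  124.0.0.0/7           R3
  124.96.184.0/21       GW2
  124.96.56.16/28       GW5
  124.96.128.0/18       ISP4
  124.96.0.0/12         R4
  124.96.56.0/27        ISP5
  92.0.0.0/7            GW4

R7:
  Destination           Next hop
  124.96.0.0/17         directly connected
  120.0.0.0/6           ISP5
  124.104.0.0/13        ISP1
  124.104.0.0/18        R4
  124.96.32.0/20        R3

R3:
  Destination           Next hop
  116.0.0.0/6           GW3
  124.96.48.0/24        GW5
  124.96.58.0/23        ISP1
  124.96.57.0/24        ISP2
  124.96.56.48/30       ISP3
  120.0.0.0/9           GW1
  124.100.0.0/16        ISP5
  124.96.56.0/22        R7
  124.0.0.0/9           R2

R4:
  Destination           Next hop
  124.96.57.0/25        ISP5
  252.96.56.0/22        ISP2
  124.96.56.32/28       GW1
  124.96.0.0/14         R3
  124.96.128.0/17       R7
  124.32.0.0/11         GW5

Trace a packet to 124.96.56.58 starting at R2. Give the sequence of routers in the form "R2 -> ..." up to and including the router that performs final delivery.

At R2: longest match for 124.96.56.58 is 124.96.0.0/12 -> R4
At R4: longest match for 124.96.56.58 is 124.96.0.0/14 -> R3
At R3: longest match for 124.96.56.58 is 124.96.56.0/22 -> R7
At R7: longest match for 124.96.56.58 is 124.96.0.0/17 -> directly connected

R2 -> R4 -> R3 -> R7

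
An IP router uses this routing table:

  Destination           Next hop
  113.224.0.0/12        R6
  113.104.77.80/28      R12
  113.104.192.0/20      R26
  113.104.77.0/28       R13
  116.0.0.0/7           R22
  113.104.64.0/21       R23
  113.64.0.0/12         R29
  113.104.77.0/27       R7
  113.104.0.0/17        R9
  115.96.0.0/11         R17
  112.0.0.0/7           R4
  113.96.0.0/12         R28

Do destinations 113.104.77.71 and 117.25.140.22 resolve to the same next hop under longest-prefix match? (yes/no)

no

113.104.77.71: longest match 113.104.0.0/17 -> R9
117.25.140.22: longest match 116.0.0.0/7 -> R22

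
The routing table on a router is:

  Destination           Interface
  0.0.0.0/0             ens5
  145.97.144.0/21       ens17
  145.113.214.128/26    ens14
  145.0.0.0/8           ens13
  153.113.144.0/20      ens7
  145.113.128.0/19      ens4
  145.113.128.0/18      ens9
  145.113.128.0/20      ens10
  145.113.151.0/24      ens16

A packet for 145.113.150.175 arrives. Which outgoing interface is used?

Routes whose prefix contains 145.113.150.175:
  0.0.0.0/0 (default, matches everything) -> ens5
  145.0.0.0/8 (145.0.0.0 - 145.255.255.255) -> ens13
  145.113.128.0/18 (145.113.128.0 - 145.113.191.255) -> ens9
  145.113.128.0/19 (145.113.128.0 - 145.113.159.255) -> ens4
More-specific entries that do NOT match:
  145.113.214.128/26 (145.113.214.128 - 145.113.214.191) does not contain 145.113.150.175
  145.113.151.0/24 (145.113.151.0 - 145.113.151.255) does not contain 145.113.150.175
  145.97.144.0/21 (145.97.144.0 - 145.97.151.255) does not contain 145.113.150.175
  153.113.144.0/20 (153.113.144.0 - 153.113.159.255) does not contain 145.113.150.175
  145.113.128.0/20 (145.113.128.0 - 145.113.143.255) does not contain 145.113.150.175
Longest matching prefix is /19 -> interface ens4.

ens4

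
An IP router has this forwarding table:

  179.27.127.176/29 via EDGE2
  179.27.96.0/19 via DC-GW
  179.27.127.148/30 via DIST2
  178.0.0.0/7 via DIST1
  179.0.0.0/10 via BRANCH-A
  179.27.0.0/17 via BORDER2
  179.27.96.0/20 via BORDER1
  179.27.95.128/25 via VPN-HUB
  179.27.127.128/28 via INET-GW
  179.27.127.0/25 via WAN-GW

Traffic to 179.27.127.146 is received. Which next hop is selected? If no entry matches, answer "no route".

DC-GW

Routes whose prefix contains 179.27.127.146:
  178.0.0.0/7 (178.0.0.0 - 179.255.255.255) -> DIST1
  179.0.0.0/10 (179.0.0.0 - 179.63.255.255) -> BRANCH-A
  179.27.0.0/17 (179.27.0.0 - 179.27.127.255) -> BORDER2
  179.27.96.0/19 (179.27.96.0 - 179.27.127.255) -> DC-GW
More-specific entries that do NOT match:
  179.27.127.148/30 (179.27.127.148 - 179.27.127.151) does not contain 179.27.127.146
  179.27.127.176/29 (179.27.127.176 - 179.27.127.183) does not contain 179.27.127.146
  179.27.127.128/28 (179.27.127.128 - 179.27.127.143) does not contain 179.27.127.146
  179.27.95.128/25 (179.27.95.128 - 179.27.95.255) does not contain 179.27.127.146
  179.27.127.0/25 (179.27.127.0 - 179.27.127.127) does not contain 179.27.127.146
  179.27.96.0/20 (179.27.96.0 - 179.27.111.255) does not contain 179.27.127.146
Longest matching prefix is /19 -> next hop DC-GW.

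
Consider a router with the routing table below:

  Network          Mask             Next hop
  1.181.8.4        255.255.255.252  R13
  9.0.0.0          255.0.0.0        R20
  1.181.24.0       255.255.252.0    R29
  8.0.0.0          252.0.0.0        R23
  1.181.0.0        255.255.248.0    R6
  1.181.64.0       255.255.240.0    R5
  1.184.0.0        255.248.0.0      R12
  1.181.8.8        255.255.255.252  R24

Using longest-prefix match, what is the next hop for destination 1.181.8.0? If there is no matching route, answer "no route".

No entry's prefix contains 1.181.8.0; there is no default route.

no route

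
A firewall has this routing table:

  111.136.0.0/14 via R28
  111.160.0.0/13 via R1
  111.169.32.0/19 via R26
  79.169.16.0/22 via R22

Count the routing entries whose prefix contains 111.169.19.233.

No listed prefix contains 111.169.19.233.
Total matching entries: 0.

0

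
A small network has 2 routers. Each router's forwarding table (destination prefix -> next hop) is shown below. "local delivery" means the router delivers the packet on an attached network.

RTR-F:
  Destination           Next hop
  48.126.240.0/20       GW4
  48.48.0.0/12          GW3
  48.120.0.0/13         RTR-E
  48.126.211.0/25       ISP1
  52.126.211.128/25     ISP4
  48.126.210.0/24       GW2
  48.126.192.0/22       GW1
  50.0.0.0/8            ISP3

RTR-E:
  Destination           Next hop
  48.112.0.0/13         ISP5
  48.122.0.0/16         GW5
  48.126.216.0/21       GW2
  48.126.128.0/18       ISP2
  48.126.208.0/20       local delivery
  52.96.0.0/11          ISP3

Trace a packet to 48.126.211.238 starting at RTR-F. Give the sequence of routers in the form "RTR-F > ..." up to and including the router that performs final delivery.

RTR-F > RTR-E

At RTR-F: longest match for 48.126.211.238 is 48.120.0.0/13 -> RTR-E
At RTR-E: longest match for 48.126.211.238 is 48.126.208.0/20 -> local delivery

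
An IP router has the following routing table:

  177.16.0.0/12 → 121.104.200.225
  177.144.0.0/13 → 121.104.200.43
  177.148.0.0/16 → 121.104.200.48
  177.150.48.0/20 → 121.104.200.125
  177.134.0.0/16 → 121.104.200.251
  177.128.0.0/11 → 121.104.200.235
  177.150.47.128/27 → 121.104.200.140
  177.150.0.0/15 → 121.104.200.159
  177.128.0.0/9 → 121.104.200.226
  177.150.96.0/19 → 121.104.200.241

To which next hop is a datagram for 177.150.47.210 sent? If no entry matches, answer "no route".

121.104.200.159

Routes whose prefix contains 177.150.47.210:
  177.128.0.0/9 (177.128.0.0 - 177.255.255.255) -> 121.104.200.226
  177.128.0.0/11 (177.128.0.0 - 177.159.255.255) -> 121.104.200.235
  177.144.0.0/13 (177.144.0.0 - 177.151.255.255) -> 121.104.200.43
  177.150.0.0/15 (177.150.0.0 - 177.151.255.255) -> 121.104.200.159
More-specific entries that do NOT match:
  177.150.47.128/27 (177.150.47.128 - 177.150.47.159) does not contain 177.150.47.210
  177.150.48.0/20 (177.150.48.0 - 177.150.63.255) does not contain 177.150.47.210
  177.150.96.0/19 (177.150.96.0 - 177.150.127.255) does not contain 177.150.47.210
  177.148.0.0/16 (177.148.0.0 - 177.148.255.255) does not contain 177.150.47.210
  177.134.0.0/16 (177.134.0.0 - 177.134.255.255) does not contain 177.150.47.210
Longest matching prefix is /15 -> next hop 121.104.200.159.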